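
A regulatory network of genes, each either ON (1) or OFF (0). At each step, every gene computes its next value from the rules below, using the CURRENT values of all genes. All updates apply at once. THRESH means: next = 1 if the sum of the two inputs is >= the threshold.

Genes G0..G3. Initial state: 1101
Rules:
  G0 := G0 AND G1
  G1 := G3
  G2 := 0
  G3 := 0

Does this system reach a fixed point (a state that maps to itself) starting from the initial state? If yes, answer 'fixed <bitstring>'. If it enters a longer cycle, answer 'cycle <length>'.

Step 0: 1101
Step 1: G0=G0&G1=1&1=1 G1=G3=1 G2=0(const) G3=0(const) -> 1100
Step 2: G0=G0&G1=1&1=1 G1=G3=0 G2=0(const) G3=0(const) -> 1000
Step 3: G0=G0&G1=1&0=0 G1=G3=0 G2=0(const) G3=0(const) -> 0000
Step 4: G0=G0&G1=0&0=0 G1=G3=0 G2=0(const) G3=0(const) -> 0000
Fixed point reached at step 3: 0000

Answer: fixed 0000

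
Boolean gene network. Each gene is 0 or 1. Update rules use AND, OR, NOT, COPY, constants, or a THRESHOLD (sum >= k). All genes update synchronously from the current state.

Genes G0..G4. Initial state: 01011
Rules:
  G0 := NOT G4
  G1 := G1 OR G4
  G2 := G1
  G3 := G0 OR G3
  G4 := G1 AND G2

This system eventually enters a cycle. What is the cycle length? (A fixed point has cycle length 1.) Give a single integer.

Answer: 1

Derivation:
Step 0: 01011
Step 1: G0=NOT G4=NOT 1=0 G1=G1|G4=1|1=1 G2=G1=1 G3=G0|G3=0|1=1 G4=G1&G2=1&0=0 -> 01110
Step 2: G0=NOT G4=NOT 0=1 G1=G1|G4=1|0=1 G2=G1=1 G3=G0|G3=0|1=1 G4=G1&G2=1&1=1 -> 11111
Step 3: G0=NOT G4=NOT 1=0 G1=G1|G4=1|1=1 G2=G1=1 G3=G0|G3=1|1=1 G4=G1&G2=1&1=1 -> 01111
Step 4: G0=NOT G4=NOT 1=0 G1=G1|G4=1|1=1 G2=G1=1 G3=G0|G3=0|1=1 G4=G1&G2=1&1=1 -> 01111
State from step 4 equals state from step 3 -> cycle length 1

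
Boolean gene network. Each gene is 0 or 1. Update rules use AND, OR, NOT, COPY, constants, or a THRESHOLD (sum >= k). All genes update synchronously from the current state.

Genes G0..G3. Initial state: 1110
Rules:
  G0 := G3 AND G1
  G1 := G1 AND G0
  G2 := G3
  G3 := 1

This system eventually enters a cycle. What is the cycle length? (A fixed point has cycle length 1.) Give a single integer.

Step 0: 1110
Step 1: G0=G3&G1=0&1=0 G1=G1&G0=1&1=1 G2=G3=0 G3=1(const) -> 0101
Step 2: G0=G3&G1=1&1=1 G1=G1&G0=1&0=0 G2=G3=1 G3=1(const) -> 1011
Step 3: G0=G3&G1=1&0=0 G1=G1&G0=0&1=0 G2=G3=1 G3=1(const) -> 0011
Step 4: G0=G3&G1=1&0=0 G1=G1&G0=0&0=0 G2=G3=1 G3=1(const) -> 0011
State from step 4 equals state from step 3 -> cycle length 1

Answer: 1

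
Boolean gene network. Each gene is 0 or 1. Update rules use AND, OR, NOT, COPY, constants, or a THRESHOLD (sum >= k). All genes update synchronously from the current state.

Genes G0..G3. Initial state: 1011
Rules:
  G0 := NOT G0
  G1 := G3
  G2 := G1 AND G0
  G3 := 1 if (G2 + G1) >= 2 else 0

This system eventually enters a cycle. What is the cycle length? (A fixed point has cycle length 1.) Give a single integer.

Step 0: 1011
Step 1: G0=NOT G0=NOT 1=0 G1=G3=1 G2=G1&G0=0&1=0 G3=(1+0>=2)=0 -> 0100
Step 2: G0=NOT G0=NOT 0=1 G1=G3=0 G2=G1&G0=1&0=0 G3=(0+1>=2)=0 -> 1000
Step 3: G0=NOT G0=NOT 1=0 G1=G3=0 G2=G1&G0=0&1=0 G3=(0+0>=2)=0 -> 0000
Step 4: G0=NOT G0=NOT 0=1 G1=G3=0 G2=G1&G0=0&0=0 G3=(0+0>=2)=0 -> 1000
State from step 4 equals state from step 2 -> cycle length 2

Answer: 2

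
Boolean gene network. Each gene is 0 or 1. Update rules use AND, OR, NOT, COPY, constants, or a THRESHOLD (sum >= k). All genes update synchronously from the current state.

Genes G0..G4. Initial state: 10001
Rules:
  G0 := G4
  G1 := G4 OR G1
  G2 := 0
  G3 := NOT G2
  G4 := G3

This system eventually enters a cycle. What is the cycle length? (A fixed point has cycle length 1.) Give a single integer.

Answer: 1

Derivation:
Step 0: 10001
Step 1: G0=G4=1 G1=G4|G1=1|0=1 G2=0(const) G3=NOT G2=NOT 0=1 G4=G3=0 -> 11010
Step 2: G0=G4=0 G1=G4|G1=0|1=1 G2=0(const) G3=NOT G2=NOT 0=1 G4=G3=1 -> 01011
Step 3: G0=G4=1 G1=G4|G1=1|1=1 G2=0(const) G3=NOT G2=NOT 0=1 G4=G3=1 -> 11011
Step 4: G0=G4=1 G1=G4|G1=1|1=1 G2=0(const) G3=NOT G2=NOT 0=1 G4=G3=1 -> 11011
State from step 4 equals state from step 3 -> cycle length 1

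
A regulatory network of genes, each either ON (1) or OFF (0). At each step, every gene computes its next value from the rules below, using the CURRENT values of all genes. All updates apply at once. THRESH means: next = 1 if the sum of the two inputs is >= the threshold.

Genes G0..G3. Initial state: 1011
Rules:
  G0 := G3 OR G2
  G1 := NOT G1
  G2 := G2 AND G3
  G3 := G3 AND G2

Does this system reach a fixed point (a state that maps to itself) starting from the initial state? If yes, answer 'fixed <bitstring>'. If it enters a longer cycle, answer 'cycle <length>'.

Answer: cycle 2

Derivation:
Step 0: 1011
Step 1: G0=G3|G2=1|1=1 G1=NOT G1=NOT 0=1 G2=G2&G3=1&1=1 G3=G3&G2=1&1=1 -> 1111
Step 2: G0=G3|G2=1|1=1 G1=NOT G1=NOT 1=0 G2=G2&G3=1&1=1 G3=G3&G2=1&1=1 -> 1011
Cycle of length 2 starting at step 0 -> no fixed point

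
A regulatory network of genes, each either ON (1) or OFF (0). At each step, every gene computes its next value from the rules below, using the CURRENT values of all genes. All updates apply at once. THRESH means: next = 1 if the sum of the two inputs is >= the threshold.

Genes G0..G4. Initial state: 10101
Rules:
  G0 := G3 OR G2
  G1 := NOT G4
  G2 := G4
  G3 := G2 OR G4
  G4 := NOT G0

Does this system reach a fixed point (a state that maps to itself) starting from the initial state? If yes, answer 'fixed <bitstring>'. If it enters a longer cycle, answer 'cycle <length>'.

Step 0: 10101
Step 1: G0=G3|G2=0|1=1 G1=NOT G4=NOT 1=0 G2=G4=1 G3=G2|G4=1|1=1 G4=NOT G0=NOT 1=0 -> 10110
Step 2: G0=G3|G2=1|1=1 G1=NOT G4=NOT 0=1 G2=G4=0 G3=G2|G4=1|0=1 G4=NOT G0=NOT 1=0 -> 11010
Step 3: G0=G3|G2=1|0=1 G1=NOT G4=NOT 0=1 G2=G4=0 G3=G2|G4=0|0=0 G4=NOT G0=NOT 1=0 -> 11000
Step 4: G0=G3|G2=0|0=0 G1=NOT G4=NOT 0=1 G2=G4=0 G3=G2|G4=0|0=0 G4=NOT G0=NOT 1=0 -> 01000
Step 5: G0=G3|G2=0|0=0 G1=NOT G4=NOT 0=1 G2=G4=0 G3=G2|G4=0|0=0 G4=NOT G0=NOT 0=1 -> 01001
Step 6: G0=G3|G2=0|0=0 G1=NOT G4=NOT 1=0 G2=G4=1 G3=G2|G4=0|1=1 G4=NOT G0=NOT 0=1 -> 00111
Step 7: G0=G3|G2=1|1=1 G1=NOT G4=NOT 1=0 G2=G4=1 G3=G2|G4=1|1=1 G4=NOT G0=NOT 0=1 -> 10111
Step 8: G0=G3|G2=1|1=1 G1=NOT G4=NOT 1=0 G2=G4=1 G3=G2|G4=1|1=1 G4=NOT G0=NOT 1=0 -> 10110
Cycle of length 7 starting at step 1 -> no fixed point

Answer: cycle 7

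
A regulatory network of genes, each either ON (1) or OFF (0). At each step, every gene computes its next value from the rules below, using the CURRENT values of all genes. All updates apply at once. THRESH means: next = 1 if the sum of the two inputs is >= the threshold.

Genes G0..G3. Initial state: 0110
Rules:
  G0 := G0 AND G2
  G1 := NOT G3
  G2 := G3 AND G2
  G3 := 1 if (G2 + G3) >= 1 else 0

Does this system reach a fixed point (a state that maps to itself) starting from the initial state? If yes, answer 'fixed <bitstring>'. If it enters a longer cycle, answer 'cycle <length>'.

Answer: fixed 0001

Derivation:
Step 0: 0110
Step 1: G0=G0&G2=0&1=0 G1=NOT G3=NOT 0=1 G2=G3&G2=0&1=0 G3=(1+0>=1)=1 -> 0101
Step 2: G0=G0&G2=0&0=0 G1=NOT G3=NOT 1=0 G2=G3&G2=1&0=0 G3=(0+1>=1)=1 -> 0001
Step 3: G0=G0&G2=0&0=0 G1=NOT G3=NOT 1=0 G2=G3&G2=1&0=0 G3=(0+1>=1)=1 -> 0001
Fixed point reached at step 2: 0001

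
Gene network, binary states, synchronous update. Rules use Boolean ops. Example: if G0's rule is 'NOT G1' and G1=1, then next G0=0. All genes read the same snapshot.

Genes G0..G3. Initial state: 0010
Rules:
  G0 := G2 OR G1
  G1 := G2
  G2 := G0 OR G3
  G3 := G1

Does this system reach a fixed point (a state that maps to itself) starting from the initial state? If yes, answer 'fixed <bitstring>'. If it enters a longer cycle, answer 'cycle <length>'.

Answer: fixed 1111

Derivation:
Step 0: 0010
Step 1: G0=G2|G1=1|0=1 G1=G2=1 G2=G0|G3=0|0=0 G3=G1=0 -> 1100
Step 2: G0=G2|G1=0|1=1 G1=G2=0 G2=G0|G3=1|0=1 G3=G1=1 -> 1011
Step 3: G0=G2|G1=1|0=1 G1=G2=1 G2=G0|G3=1|1=1 G3=G1=0 -> 1110
Step 4: G0=G2|G1=1|1=1 G1=G2=1 G2=G0|G3=1|0=1 G3=G1=1 -> 1111
Step 5: G0=G2|G1=1|1=1 G1=G2=1 G2=G0|G3=1|1=1 G3=G1=1 -> 1111
Fixed point reached at step 4: 1111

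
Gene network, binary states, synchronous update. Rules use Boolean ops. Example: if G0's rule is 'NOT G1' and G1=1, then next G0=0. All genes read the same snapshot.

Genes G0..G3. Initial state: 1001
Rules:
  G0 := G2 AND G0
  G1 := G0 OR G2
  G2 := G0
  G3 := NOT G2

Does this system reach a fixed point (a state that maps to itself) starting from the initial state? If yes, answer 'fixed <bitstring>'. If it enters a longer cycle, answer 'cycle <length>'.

Answer: fixed 0001

Derivation:
Step 0: 1001
Step 1: G0=G2&G0=0&1=0 G1=G0|G2=1|0=1 G2=G0=1 G3=NOT G2=NOT 0=1 -> 0111
Step 2: G0=G2&G0=1&0=0 G1=G0|G2=0|1=1 G2=G0=0 G3=NOT G2=NOT 1=0 -> 0100
Step 3: G0=G2&G0=0&0=0 G1=G0|G2=0|0=0 G2=G0=0 G3=NOT G2=NOT 0=1 -> 0001
Step 4: G0=G2&G0=0&0=0 G1=G0|G2=0|0=0 G2=G0=0 G3=NOT G2=NOT 0=1 -> 0001
Fixed point reached at step 3: 0001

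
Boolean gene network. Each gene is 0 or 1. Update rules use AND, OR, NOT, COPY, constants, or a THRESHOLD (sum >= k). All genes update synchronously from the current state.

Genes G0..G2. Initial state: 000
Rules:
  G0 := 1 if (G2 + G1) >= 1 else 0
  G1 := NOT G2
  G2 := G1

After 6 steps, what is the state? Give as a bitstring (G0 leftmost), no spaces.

Step 1: G0=(0+0>=1)=0 G1=NOT G2=NOT 0=1 G2=G1=0 -> 010
Step 2: G0=(0+1>=1)=1 G1=NOT G2=NOT 0=1 G2=G1=1 -> 111
Step 3: G0=(1+1>=1)=1 G1=NOT G2=NOT 1=0 G2=G1=1 -> 101
Step 4: G0=(1+0>=1)=1 G1=NOT G2=NOT 1=0 G2=G1=0 -> 100
Step 5: G0=(0+0>=1)=0 G1=NOT G2=NOT 0=1 G2=G1=0 -> 010
Step 6: G0=(0+1>=1)=1 G1=NOT G2=NOT 0=1 G2=G1=1 -> 111

111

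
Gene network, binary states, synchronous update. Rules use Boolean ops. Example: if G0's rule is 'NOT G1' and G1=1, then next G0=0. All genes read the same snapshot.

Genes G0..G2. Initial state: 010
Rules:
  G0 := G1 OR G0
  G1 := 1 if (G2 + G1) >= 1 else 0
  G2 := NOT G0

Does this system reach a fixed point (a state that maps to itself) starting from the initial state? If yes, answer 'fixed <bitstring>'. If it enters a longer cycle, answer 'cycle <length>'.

Answer: fixed 110

Derivation:
Step 0: 010
Step 1: G0=G1|G0=1|0=1 G1=(0+1>=1)=1 G2=NOT G0=NOT 0=1 -> 111
Step 2: G0=G1|G0=1|1=1 G1=(1+1>=1)=1 G2=NOT G0=NOT 1=0 -> 110
Step 3: G0=G1|G0=1|1=1 G1=(0+1>=1)=1 G2=NOT G0=NOT 1=0 -> 110
Fixed point reached at step 2: 110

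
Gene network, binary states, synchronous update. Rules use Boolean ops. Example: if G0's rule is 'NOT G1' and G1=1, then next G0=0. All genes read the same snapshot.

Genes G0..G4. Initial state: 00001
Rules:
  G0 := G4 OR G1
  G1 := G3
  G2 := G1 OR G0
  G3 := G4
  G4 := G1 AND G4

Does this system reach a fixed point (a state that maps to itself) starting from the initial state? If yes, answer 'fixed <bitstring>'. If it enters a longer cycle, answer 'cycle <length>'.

Answer: fixed 00000

Derivation:
Step 0: 00001
Step 1: G0=G4|G1=1|0=1 G1=G3=0 G2=G1|G0=0|0=0 G3=G4=1 G4=G1&G4=0&1=0 -> 10010
Step 2: G0=G4|G1=0|0=0 G1=G3=1 G2=G1|G0=0|1=1 G3=G4=0 G4=G1&G4=0&0=0 -> 01100
Step 3: G0=G4|G1=0|1=1 G1=G3=0 G2=G1|G0=1|0=1 G3=G4=0 G4=G1&G4=1&0=0 -> 10100
Step 4: G0=G4|G1=0|0=0 G1=G3=0 G2=G1|G0=0|1=1 G3=G4=0 G4=G1&G4=0&0=0 -> 00100
Step 5: G0=G4|G1=0|0=0 G1=G3=0 G2=G1|G0=0|0=0 G3=G4=0 G4=G1&G4=0&0=0 -> 00000
Step 6: G0=G4|G1=0|0=0 G1=G3=0 G2=G1|G0=0|0=0 G3=G4=0 G4=G1&G4=0&0=0 -> 00000
Fixed point reached at step 5: 00000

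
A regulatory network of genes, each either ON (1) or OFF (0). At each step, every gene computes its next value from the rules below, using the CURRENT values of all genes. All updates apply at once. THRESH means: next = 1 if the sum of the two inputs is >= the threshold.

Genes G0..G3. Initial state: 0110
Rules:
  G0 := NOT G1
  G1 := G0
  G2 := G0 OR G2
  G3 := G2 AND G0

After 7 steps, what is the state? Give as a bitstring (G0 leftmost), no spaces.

Step 1: G0=NOT G1=NOT 1=0 G1=G0=0 G2=G0|G2=0|1=1 G3=G2&G0=1&0=0 -> 0010
Step 2: G0=NOT G1=NOT 0=1 G1=G0=0 G2=G0|G2=0|1=1 G3=G2&G0=1&0=0 -> 1010
Step 3: G0=NOT G1=NOT 0=1 G1=G0=1 G2=G0|G2=1|1=1 G3=G2&G0=1&1=1 -> 1111
Step 4: G0=NOT G1=NOT 1=0 G1=G0=1 G2=G0|G2=1|1=1 G3=G2&G0=1&1=1 -> 0111
Step 5: G0=NOT G1=NOT 1=0 G1=G0=0 G2=G0|G2=0|1=1 G3=G2&G0=1&0=0 -> 0010
Step 6: G0=NOT G1=NOT 0=1 G1=G0=0 G2=G0|G2=0|1=1 G3=G2&G0=1&0=0 -> 1010
Step 7: G0=NOT G1=NOT 0=1 G1=G0=1 G2=G0|G2=1|1=1 G3=G2&G0=1&1=1 -> 1111

1111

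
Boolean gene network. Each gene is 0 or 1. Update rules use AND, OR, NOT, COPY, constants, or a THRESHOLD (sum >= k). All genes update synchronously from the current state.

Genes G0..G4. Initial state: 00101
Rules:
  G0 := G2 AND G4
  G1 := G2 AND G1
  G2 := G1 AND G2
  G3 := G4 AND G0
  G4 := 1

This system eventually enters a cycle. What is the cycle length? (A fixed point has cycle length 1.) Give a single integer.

Step 0: 00101
Step 1: G0=G2&G4=1&1=1 G1=G2&G1=1&0=0 G2=G1&G2=0&1=0 G3=G4&G0=1&0=0 G4=1(const) -> 10001
Step 2: G0=G2&G4=0&1=0 G1=G2&G1=0&0=0 G2=G1&G2=0&0=0 G3=G4&G0=1&1=1 G4=1(const) -> 00011
Step 3: G0=G2&G4=0&1=0 G1=G2&G1=0&0=0 G2=G1&G2=0&0=0 G3=G4&G0=1&0=0 G4=1(const) -> 00001
Step 4: G0=G2&G4=0&1=0 G1=G2&G1=0&0=0 G2=G1&G2=0&0=0 G3=G4&G0=1&0=0 G4=1(const) -> 00001
State from step 4 equals state from step 3 -> cycle length 1

Answer: 1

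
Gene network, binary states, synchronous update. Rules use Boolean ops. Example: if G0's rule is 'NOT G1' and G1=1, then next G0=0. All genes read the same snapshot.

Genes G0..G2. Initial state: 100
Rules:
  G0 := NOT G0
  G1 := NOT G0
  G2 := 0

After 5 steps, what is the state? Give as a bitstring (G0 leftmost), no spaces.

Step 1: G0=NOT G0=NOT 1=0 G1=NOT G0=NOT 1=0 G2=0(const) -> 000
Step 2: G0=NOT G0=NOT 0=1 G1=NOT G0=NOT 0=1 G2=0(const) -> 110
Step 3: G0=NOT G0=NOT 1=0 G1=NOT G0=NOT 1=0 G2=0(const) -> 000
Step 4: G0=NOT G0=NOT 0=1 G1=NOT G0=NOT 0=1 G2=0(const) -> 110
Step 5: G0=NOT G0=NOT 1=0 G1=NOT G0=NOT 1=0 G2=0(const) -> 000

000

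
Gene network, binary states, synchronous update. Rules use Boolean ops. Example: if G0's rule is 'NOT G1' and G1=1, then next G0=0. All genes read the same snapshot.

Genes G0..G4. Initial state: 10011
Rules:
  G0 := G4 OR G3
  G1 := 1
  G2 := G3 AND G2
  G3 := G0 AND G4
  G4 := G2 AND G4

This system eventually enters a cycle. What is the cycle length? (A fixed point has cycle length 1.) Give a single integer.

Step 0: 10011
Step 1: G0=G4|G3=1|1=1 G1=1(const) G2=G3&G2=1&0=0 G3=G0&G4=1&1=1 G4=G2&G4=0&1=0 -> 11010
Step 2: G0=G4|G3=0|1=1 G1=1(const) G2=G3&G2=1&0=0 G3=G0&G4=1&0=0 G4=G2&G4=0&0=0 -> 11000
Step 3: G0=G4|G3=0|0=0 G1=1(const) G2=G3&G2=0&0=0 G3=G0&G4=1&0=0 G4=G2&G4=0&0=0 -> 01000
Step 4: G0=G4|G3=0|0=0 G1=1(const) G2=G3&G2=0&0=0 G3=G0&G4=0&0=0 G4=G2&G4=0&0=0 -> 01000
State from step 4 equals state from step 3 -> cycle length 1

Answer: 1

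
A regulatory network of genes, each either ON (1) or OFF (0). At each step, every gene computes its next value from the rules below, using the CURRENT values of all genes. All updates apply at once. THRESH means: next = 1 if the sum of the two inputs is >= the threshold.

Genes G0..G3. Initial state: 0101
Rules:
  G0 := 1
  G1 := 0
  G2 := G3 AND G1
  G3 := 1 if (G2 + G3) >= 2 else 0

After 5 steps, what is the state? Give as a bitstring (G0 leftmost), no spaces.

Step 1: G0=1(const) G1=0(const) G2=G3&G1=1&1=1 G3=(0+1>=2)=0 -> 1010
Step 2: G0=1(const) G1=0(const) G2=G3&G1=0&0=0 G3=(1+0>=2)=0 -> 1000
Step 3: G0=1(const) G1=0(const) G2=G3&G1=0&0=0 G3=(0+0>=2)=0 -> 1000
Step 4: G0=1(const) G1=0(const) G2=G3&G1=0&0=0 G3=(0+0>=2)=0 -> 1000
Step 5: G0=1(const) G1=0(const) G2=G3&G1=0&0=0 G3=(0+0>=2)=0 -> 1000

1000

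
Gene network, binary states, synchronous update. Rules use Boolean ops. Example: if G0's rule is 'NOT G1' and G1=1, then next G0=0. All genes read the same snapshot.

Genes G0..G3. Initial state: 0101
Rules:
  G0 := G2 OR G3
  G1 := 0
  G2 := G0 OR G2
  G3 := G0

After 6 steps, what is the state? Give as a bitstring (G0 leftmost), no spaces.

Step 1: G0=G2|G3=0|1=1 G1=0(const) G2=G0|G2=0|0=0 G3=G0=0 -> 1000
Step 2: G0=G2|G3=0|0=0 G1=0(const) G2=G0|G2=1|0=1 G3=G0=1 -> 0011
Step 3: G0=G2|G3=1|1=1 G1=0(const) G2=G0|G2=0|1=1 G3=G0=0 -> 1010
Step 4: G0=G2|G3=1|0=1 G1=0(const) G2=G0|G2=1|1=1 G3=G0=1 -> 1011
Step 5: G0=G2|G3=1|1=1 G1=0(const) G2=G0|G2=1|1=1 G3=G0=1 -> 1011
Step 6: G0=G2|G3=1|1=1 G1=0(const) G2=G0|G2=1|1=1 G3=G0=1 -> 1011

1011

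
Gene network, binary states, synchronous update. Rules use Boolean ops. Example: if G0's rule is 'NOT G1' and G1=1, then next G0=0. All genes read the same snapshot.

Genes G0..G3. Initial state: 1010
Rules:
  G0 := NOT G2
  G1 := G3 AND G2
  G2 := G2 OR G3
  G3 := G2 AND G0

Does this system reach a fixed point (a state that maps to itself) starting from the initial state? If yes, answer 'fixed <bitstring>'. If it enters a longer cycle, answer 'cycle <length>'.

Answer: fixed 0010

Derivation:
Step 0: 1010
Step 1: G0=NOT G2=NOT 1=0 G1=G3&G2=0&1=0 G2=G2|G3=1|0=1 G3=G2&G0=1&1=1 -> 0011
Step 2: G0=NOT G2=NOT 1=0 G1=G3&G2=1&1=1 G2=G2|G3=1|1=1 G3=G2&G0=1&0=0 -> 0110
Step 3: G0=NOT G2=NOT 1=0 G1=G3&G2=0&1=0 G2=G2|G3=1|0=1 G3=G2&G0=1&0=0 -> 0010
Step 4: G0=NOT G2=NOT 1=0 G1=G3&G2=0&1=0 G2=G2|G3=1|0=1 G3=G2&G0=1&0=0 -> 0010
Fixed point reached at step 3: 0010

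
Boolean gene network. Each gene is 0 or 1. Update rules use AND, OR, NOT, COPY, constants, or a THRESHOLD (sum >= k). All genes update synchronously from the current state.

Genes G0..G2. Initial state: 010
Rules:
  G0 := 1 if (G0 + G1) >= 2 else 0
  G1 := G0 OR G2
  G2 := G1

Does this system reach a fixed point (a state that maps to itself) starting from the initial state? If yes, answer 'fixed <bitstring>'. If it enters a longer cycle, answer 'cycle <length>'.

Step 0: 010
Step 1: G0=(0+1>=2)=0 G1=G0|G2=0|0=0 G2=G1=1 -> 001
Step 2: G0=(0+0>=2)=0 G1=G0|G2=0|1=1 G2=G1=0 -> 010
Cycle of length 2 starting at step 0 -> no fixed point

Answer: cycle 2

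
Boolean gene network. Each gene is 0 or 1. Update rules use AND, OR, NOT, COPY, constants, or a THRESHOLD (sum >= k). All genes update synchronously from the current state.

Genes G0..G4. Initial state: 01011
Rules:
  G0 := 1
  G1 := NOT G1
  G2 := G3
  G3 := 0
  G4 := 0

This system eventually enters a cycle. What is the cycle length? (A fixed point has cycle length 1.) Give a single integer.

Step 0: 01011
Step 1: G0=1(const) G1=NOT G1=NOT 1=0 G2=G3=1 G3=0(const) G4=0(const) -> 10100
Step 2: G0=1(const) G1=NOT G1=NOT 0=1 G2=G3=0 G3=0(const) G4=0(const) -> 11000
Step 3: G0=1(const) G1=NOT G1=NOT 1=0 G2=G3=0 G3=0(const) G4=0(const) -> 10000
Step 4: G0=1(const) G1=NOT G1=NOT 0=1 G2=G3=0 G3=0(const) G4=0(const) -> 11000
State from step 4 equals state from step 2 -> cycle length 2

Answer: 2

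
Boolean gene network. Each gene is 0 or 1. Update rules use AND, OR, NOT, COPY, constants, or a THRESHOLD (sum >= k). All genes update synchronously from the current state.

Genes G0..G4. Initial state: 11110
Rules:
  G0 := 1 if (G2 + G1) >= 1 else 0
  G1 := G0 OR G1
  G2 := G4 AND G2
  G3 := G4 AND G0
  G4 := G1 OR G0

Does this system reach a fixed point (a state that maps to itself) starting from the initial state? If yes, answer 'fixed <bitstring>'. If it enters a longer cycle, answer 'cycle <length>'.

Answer: fixed 11011

Derivation:
Step 0: 11110
Step 1: G0=(1+1>=1)=1 G1=G0|G1=1|1=1 G2=G4&G2=0&1=0 G3=G4&G0=0&1=0 G4=G1|G0=1|1=1 -> 11001
Step 2: G0=(0+1>=1)=1 G1=G0|G1=1|1=1 G2=G4&G2=1&0=0 G3=G4&G0=1&1=1 G4=G1|G0=1|1=1 -> 11011
Step 3: G0=(0+1>=1)=1 G1=G0|G1=1|1=1 G2=G4&G2=1&0=0 G3=G4&G0=1&1=1 G4=G1|G0=1|1=1 -> 11011
Fixed point reached at step 2: 11011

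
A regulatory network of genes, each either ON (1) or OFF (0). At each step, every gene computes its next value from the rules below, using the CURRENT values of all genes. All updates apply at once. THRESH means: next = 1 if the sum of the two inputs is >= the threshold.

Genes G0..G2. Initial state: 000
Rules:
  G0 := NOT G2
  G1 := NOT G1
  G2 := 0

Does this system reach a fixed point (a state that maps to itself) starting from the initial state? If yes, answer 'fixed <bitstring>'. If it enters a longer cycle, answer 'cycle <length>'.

Answer: cycle 2

Derivation:
Step 0: 000
Step 1: G0=NOT G2=NOT 0=1 G1=NOT G1=NOT 0=1 G2=0(const) -> 110
Step 2: G0=NOT G2=NOT 0=1 G1=NOT G1=NOT 1=0 G2=0(const) -> 100
Step 3: G0=NOT G2=NOT 0=1 G1=NOT G1=NOT 0=1 G2=0(const) -> 110
Cycle of length 2 starting at step 1 -> no fixed point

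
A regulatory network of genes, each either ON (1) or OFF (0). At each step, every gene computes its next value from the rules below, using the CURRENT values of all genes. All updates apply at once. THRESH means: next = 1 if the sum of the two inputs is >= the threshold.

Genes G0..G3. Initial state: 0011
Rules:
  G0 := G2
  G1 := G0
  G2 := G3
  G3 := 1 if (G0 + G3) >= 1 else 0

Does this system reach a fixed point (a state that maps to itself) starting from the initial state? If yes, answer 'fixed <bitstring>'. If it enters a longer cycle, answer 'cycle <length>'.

Step 0: 0011
Step 1: G0=G2=1 G1=G0=0 G2=G3=1 G3=(0+1>=1)=1 -> 1011
Step 2: G0=G2=1 G1=G0=1 G2=G3=1 G3=(1+1>=1)=1 -> 1111
Step 3: G0=G2=1 G1=G0=1 G2=G3=1 G3=(1+1>=1)=1 -> 1111
Fixed point reached at step 2: 1111

Answer: fixed 1111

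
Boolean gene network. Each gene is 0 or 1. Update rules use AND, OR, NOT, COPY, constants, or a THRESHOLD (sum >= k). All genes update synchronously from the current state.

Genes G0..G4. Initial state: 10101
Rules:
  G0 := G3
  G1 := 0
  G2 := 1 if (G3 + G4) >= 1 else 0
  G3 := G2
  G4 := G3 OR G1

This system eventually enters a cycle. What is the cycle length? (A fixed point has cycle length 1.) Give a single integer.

Step 0: 10101
Step 1: G0=G3=0 G1=0(const) G2=(0+1>=1)=1 G3=G2=1 G4=G3|G1=0|0=0 -> 00110
Step 2: G0=G3=1 G1=0(const) G2=(1+0>=1)=1 G3=G2=1 G4=G3|G1=1|0=1 -> 10111
Step 3: G0=G3=1 G1=0(const) G2=(1+1>=1)=1 G3=G2=1 G4=G3|G1=1|0=1 -> 10111
State from step 3 equals state from step 2 -> cycle length 1

Answer: 1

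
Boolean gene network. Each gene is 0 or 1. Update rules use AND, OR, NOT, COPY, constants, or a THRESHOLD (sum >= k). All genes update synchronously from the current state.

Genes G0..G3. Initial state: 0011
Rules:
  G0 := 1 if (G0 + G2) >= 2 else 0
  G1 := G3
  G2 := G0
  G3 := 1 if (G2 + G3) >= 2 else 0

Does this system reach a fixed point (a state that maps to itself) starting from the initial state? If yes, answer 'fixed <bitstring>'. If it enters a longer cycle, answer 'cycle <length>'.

Step 0: 0011
Step 1: G0=(0+1>=2)=0 G1=G3=1 G2=G0=0 G3=(1+1>=2)=1 -> 0101
Step 2: G0=(0+0>=2)=0 G1=G3=1 G2=G0=0 G3=(0+1>=2)=0 -> 0100
Step 3: G0=(0+0>=2)=0 G1=G3=0 G2=G0=0 G3=(0+0>=2)=0 -> 0000
Step 4: G0=(0+0>=2)=0 G1=G3=0 G2=G0=0 G3=(0+0>=2)=0 -> 0000
Fixed point reached at step 3: 0000

Answer: fixed 0000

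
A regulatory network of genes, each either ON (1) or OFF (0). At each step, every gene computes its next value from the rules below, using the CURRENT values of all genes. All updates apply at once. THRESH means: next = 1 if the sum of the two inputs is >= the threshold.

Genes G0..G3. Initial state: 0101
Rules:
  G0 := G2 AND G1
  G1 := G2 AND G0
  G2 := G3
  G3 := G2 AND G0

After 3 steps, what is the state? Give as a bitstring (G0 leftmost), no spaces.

Step 1: G0=G2&G1=0&1=0 G1=G2&G0=0&0=0 G2=G3=1 G3=G2&G0=0&0=0 -> 0010
Step 2: G0=G2&G1=1&0=0 G1=G2&G0=1&0=0 G2=G3=0 G3=G2&G0=1&0=0 -> 0000
Step 3: G0=G2&G1=0&0=0 G1=G2&G0=0&0=0 G2=G3=0 G3=G2&G0=0&0=0 -> 0000

0000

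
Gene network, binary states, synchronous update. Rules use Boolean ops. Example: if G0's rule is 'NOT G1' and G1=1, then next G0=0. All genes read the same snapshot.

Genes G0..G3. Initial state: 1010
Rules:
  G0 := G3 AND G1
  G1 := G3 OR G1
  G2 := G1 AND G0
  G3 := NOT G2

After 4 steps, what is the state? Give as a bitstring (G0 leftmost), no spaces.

Step 1: G0=G3&G1=0&0=0 G1=G3|G1=0|0=0 G2=G1&G0=0&1=0 G3=NOT G2=NOT 1=0 -> 0000
Step 2: G0=G3&G1=0&0=0 G1=G3|G1=0|0=0 G2=G1&G0=0&0=0 G3=NOT G2=NOT 0=1 -> 0001
Step 3: G0=G3&G1=1&0=0 G1=G3|G1=1|0=1 G2=G1&G0=0&0=0 G3=NOT G2=NOT 0=1 -> 0101
Step 4: G0=G3&G1=1&1=1 G1=G3|G1=1|1=1 G2=G1&G0=1&0=0 G3=NOT G2=NOT 0=1 -> 1101

1101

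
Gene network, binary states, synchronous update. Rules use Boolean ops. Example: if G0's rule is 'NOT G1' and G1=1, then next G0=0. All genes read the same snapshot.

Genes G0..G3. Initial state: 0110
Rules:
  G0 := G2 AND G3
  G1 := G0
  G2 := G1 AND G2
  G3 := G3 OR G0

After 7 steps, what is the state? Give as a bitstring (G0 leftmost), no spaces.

Step 1: G0=G2&G3=1&0=0 G1=G0=0 G2=G1&G2=1&1=1 G3=G3|G0=0|0=0 -> 0010
Step 2: G0=G2&G3=1&0=0 G1=G0=0 G2=G1&G2=0&1=0 G3=G3|G0=0|0=0 -> 0000
Step 3: G0=G2&G3=0&0=0 G1=G0=0 G2=G1&G2=0&0=0 G3=G3|G0=0|0=0 -> 0000
Step 4: G0=G2&G3=0&0=0 G1=G0=0 G2=G1&G2=0&0=0 G3=G3|G0=0|0=0 -> 0000
Step 5: G0=G2&G3=0&0=0 G1=G0=0 G2=G1&G2=0&0=0 G3=G3|G0=0|0=0 -> 0000
Step 6: G0=G2&G3=0&0=0 G1=G0=0 G2=G1&G2=0&0=0 G3=G3|G0=0|0=0 -> 0000
Step 7: G0=G2&G3=0&0=0 G1=G0=0 G2=G1&G2=0&0=0 G3=G3|G0=0|0=0 -> 0000

0000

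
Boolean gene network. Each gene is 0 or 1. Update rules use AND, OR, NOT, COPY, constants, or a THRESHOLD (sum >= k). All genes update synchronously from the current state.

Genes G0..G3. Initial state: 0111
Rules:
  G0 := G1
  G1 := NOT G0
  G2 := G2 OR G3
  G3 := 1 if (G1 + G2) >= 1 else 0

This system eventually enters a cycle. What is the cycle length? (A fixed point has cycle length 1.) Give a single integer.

Answer: 4

Derivation:
Step 0: 0111
Step 1: G0=G1=1 G1=NOT G0=NOT 0=1 G2=G2|G3=1|1=1 G3=(1+1>=1)=1 -> 1111
Step 2: G0=G1=1 G1=NOT G0=NOT 1=0 G2=G2|G3=1|1=1 G3=(1+1>=1)=1 -> 1011
Step 3: G0=G1=0 G1=NOT G0=NOT 1=0 G2=G2|G3=1|1=1 G3=(0+1>=1)=1 -> 0011
Step 4: G0=G1=0 G1=NOT G0=NOT 0=1 G2=G2|G3=1|1=1 G3=(0+1>=1)=1 -> 0111
State from step 4 equals state from step 0 -> cycle length 4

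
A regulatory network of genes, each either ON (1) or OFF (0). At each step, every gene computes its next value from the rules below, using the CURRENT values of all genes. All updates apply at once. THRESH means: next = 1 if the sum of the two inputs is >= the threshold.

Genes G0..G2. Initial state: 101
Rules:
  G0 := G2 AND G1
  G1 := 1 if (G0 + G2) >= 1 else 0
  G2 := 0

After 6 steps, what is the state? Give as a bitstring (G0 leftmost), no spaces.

Step 1: G0=G2&G1=1&0=0 G1=(1+1>=1)=1 G2=0(const) -> 010
Step 2: G0=G2&G1=0&1=0 G1=(0+0>=1)=0 G2=0(const) -> 000
Step 3: G0=G2&G1=0&0=0 G1=(0+0>=1)=0 G2=0(const) -> 000
Step 4: G0=G2&G1=0&0=0 G1=(0+0>=1)=0 G2=0(const) -> 000
Step 5: G0=G2&G1=0&0=0 G1=(0+0>=1)=0 G2=0(const) -> 000
Step 6: G0=G2&G1=0&0=0 G1=(0+0>=1)=0 G2=0(const) -> 000

000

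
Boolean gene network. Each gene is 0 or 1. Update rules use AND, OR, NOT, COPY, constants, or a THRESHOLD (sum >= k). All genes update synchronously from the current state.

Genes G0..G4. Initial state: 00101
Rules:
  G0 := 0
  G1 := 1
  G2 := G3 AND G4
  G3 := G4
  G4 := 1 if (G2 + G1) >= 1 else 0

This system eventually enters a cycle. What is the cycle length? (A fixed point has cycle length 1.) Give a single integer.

Answer: 1

Derivation:
Step 0: 00101
Step 1: G0=0(const) G1=1(const) G2=G3&G4=0&1=0 G3=G4=1 G4=(1+0>=1)=1 -> 01011
Step 2: G0=0(const) G1=1(const) G2=G3&G4=1&1=1 G3=G4=1 G4=(0+1>=1)=1 -> 01111
Step 3: G0=0(const) G1=1(const) G2=G3&G4=1&1=1 G3=G4=1 G4=(1+1>=1)=1 -> 01111
State from step 3 equals state from step 2 -> cycle length 1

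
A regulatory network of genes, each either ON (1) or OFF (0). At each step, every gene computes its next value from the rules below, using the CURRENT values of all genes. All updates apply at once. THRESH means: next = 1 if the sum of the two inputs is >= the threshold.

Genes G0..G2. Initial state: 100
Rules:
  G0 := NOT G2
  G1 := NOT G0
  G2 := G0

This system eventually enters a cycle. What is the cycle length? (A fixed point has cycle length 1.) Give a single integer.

Answer: 4

Derivation:
Step 0: 100
Step 1: G0=NOT G2=NOT 0=1 G1=NOT G0=NOT 1=0 G2=G0=1 -> 101
Step 2: G0=NOT G2=NOT 1=0 G1=NOT G0=NOT 1=0 G2=G0=1 -> 001
Step 3: G0=NOT G2=NOT 1=0 G1=NOT G0=NOT 0=1 G2=G0=0 -> 010
Step 4: G0=NOT G2=NOT 0=1 G1=NOT G0=NOT 0=1 G2=G0=0 -> 110
Step 5: G0=NOT G2=NOT 0=1 G1=NOT G0=NOT 1=0 G2=G0=1 -> 101
State from step 5 equals state from step 1 -> cycle length 4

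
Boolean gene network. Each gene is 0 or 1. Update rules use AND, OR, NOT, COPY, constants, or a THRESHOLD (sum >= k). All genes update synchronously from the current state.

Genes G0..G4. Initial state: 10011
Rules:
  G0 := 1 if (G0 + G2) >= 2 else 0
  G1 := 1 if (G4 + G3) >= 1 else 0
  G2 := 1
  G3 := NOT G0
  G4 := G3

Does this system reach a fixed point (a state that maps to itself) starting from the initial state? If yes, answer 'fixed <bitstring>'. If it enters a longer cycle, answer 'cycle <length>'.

Answer: fixed 01111

Derivation:
Step 0: 10011
Step 1: G0=(1+0>=2)=0 G1=(1+1>=1)=1 G2=1(const) G3=NOT G0=NOT 1=0 G4=G3=1 -> 01101
Step 2: G0=(0+1>=2)=0 G1=(1+0>=1)=1 G2=1(const) G3=NOT G0=NOT 0=1 G4=G3=0 -> 01110
Step 3: G0=(0+1>=2)=0 G1=(0+1>=1)=1 G2=1(const) G3=NOT G0=NOT 0=1 G4=G3=1 -> 01111
Step 4: G0=(0+1>=2)=0 G1=(1+1>=1)=1 G2=1(const) G3=NOT G0=NOT 0=1 G4=G3=1 -> 01111
Fixed point reached at step 3: 01111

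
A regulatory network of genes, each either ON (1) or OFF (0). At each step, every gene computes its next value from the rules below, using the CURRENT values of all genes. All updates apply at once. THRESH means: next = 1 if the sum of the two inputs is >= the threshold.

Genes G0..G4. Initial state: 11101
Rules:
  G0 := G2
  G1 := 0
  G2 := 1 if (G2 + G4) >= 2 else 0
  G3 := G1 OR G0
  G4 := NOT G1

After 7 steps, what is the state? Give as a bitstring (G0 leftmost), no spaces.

Step 1: G0=G2=1 G1=0(const) G2=(1+1>=2)=1 G3=G1|G0=1|1=1 G4=NOT G1=NOT 1=0 -> 10110
Step 2: G0=G2=1 G1=0(const) G2=(1+0>=2)=0 G3=G1|G0=0|1=1 G4=NOT G1=NOT 0=1 -> 10011
Step 3: G0=G2=0 G1=0(const) G2=(0+1>=2)=0 G3=G1|G0=0|1=1 G4=NOT G1=NOT 0=1 -> 00011
Step 4: G0=G2=0 G1=0(const) G2=(0+1>=2)=0 G3=G1|G0=0|0=0 G4=NOT G1=NOT 0=1 -> 00001
Step 5: G0=G2=0 G1=0(const) G2=(0+1>=2)=0 G3=G1|G0=0|0=0 G4=NOT G1=NOT 0=1 -> 00001
Step 6: G0=G2=0 G1=0(const) G2=(0+1>=2)=0 G3=G1|G0=0|0=0 G4=NOT G1=NOT 0=1 -> 00001
Step 7: G0=G2=0 G1=0(const) G2=(0+1>=2)=0 G3=G1|G0=0|0=0 G4=NOT G1=NOT 0=1 -> 00001

00001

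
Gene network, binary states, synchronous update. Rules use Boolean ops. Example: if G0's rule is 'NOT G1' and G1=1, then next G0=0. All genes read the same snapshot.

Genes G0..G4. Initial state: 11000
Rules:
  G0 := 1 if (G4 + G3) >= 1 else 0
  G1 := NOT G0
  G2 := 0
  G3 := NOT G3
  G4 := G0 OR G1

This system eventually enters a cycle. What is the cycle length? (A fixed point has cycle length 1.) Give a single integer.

Answer: 2

Derivation:
Step 0: 11000
Step 1: G0=(0+0>=1)=0 G1=NOT G0=NOT 1=0 G2=0(const) G3=NOT G3=NOT 0=1 G4=G0|G1=1|1=1 -> 00011
Step 2: G0=(1+1>=1)=1 G1=NOT G0=NOT 0=1 G2=0(const) G3=NOT G3=NOT 1=0 G4=G0|G1=0|0=0 -> 11000
State from step 2 equals state from step 0 -> cycle length 2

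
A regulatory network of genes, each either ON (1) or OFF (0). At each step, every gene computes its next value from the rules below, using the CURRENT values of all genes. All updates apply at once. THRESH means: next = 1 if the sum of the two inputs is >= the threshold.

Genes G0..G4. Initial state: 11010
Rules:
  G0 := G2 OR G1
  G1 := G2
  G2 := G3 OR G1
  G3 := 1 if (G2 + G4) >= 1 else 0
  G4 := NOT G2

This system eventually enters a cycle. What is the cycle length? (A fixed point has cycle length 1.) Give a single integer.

Answer: 2

Derivation:
Step 0: 11010
Step 1: G0=G2|G1=0|1=1 G1=G2=0 G2=G3|G1=1|1=1 G3=(0+0>=1)=0 G4=NOT G2=NOT 0=1 -> 10101
Step 2: G0=G2|G1=1|0=1 G1=G2=1 G2=G3|G1=0|0=0 G3=(1+1>=1)=1 G4=NOT G2=NOT 1=0 -> 11010
State from step 2 equals state from step 0 -> cycle length 2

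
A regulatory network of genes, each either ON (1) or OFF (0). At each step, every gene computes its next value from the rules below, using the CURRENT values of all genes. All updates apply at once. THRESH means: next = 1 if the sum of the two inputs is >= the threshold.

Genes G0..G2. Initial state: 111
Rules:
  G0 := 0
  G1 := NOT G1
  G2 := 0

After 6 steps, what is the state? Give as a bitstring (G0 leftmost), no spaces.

Step 1: G0=0(const) G1=NOT G1=NOT 1=0 G2=0(const) -> 000
Step 2: G0=0(const) G1=NOT G1=NOT 0=1 G2=0(const) -> 010
Step 3: G0=0(const) G1=NOT G1=NOT 1=0 G2=0(const) -> 000
Step 4: G0=0(const) G1=NOT G1=NOT 0=1 G2=0(const) -> 010
Step 5: G0=0(const) G1=NOT G1=NOT 1=0 G2=0(const) -> 000
Step 6: G0=0(const) G1=NOT G1=NOT 0=1 G2=0(const) -> 010

010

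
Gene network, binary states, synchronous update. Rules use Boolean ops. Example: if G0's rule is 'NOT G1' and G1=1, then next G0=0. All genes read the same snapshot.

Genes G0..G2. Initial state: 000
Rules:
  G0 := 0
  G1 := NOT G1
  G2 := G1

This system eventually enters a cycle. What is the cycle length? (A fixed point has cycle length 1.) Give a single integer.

Step 0: 000
Step 1: G0=0(const) G1=NOT G1=NOT 0=1 G2=G1=0 -> 010
Step 2: G0=0(const) G1=NOT G1=NOT 1=0 G2=G1=1 -> 001
Step 3: G0=0(const) G1=NOT G1=NOT 0=1 G2=G1=0 -> 010
State from step 3 equals state from step 1 -> cycle length 2

Answer: 2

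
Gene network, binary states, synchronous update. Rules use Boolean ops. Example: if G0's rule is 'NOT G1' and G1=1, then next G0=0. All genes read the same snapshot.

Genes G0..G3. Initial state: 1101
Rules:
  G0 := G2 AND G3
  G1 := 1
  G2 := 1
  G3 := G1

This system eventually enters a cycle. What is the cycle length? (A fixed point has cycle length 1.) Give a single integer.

Answer: 1

Derivation:
Step 0: 1101
Step 1: G0=G2&G3=0&1=0 G1=1(const) G2=1(const) G3=G1=1 -> 0111
Step 2: G0=G2&G3=1&1=1 G1=1(const) G2=1(const) G3=G1=1 -> 1111
Step 3: G0=G2&G3=1&1=1 G1=1(const) G2=1(const) G3=G1=1 -> 1111
State from step 3 equals state from step 2 -> cycle length 1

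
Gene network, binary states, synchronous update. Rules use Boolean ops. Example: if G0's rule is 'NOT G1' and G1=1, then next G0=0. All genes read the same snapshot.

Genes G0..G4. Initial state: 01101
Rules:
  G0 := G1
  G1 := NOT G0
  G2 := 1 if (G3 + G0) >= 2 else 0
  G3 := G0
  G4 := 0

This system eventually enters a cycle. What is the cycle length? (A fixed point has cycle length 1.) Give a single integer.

Step 0: 01101
Step 1: G0=G1=1 G1=NOT G0=NOT 0=1 G2=(0+0>=2)=0 G3=G0=0 G4=0(const) -> 11000
Step 2: G0=G1=1 G1=NOT G0=NOT 1=0 G2=(0+1>=2)=0 G3=G0=1 G4=0(const) -> 10010
Step 3: G0=G1=0 G1=NOT G0=NOT 1=0 G2=(1+1>=2)=1 G3=G0=1 G4=0(const) -> 00110
Step 4: G0=G1=0 G1=NOT G0=NOT 0=1 G2=(1+0>=2)=0 G3=G0=0 G4=0(const) -> 01000
Step 5: G0=G1=1 G1=NOT G0=NOT 0=1 G2=(0+0>=2)=0 G3=G0=0 G4=0(const) -> 11000
State from step 5 equals state from step 1 -> cycle length 4

Answer: 4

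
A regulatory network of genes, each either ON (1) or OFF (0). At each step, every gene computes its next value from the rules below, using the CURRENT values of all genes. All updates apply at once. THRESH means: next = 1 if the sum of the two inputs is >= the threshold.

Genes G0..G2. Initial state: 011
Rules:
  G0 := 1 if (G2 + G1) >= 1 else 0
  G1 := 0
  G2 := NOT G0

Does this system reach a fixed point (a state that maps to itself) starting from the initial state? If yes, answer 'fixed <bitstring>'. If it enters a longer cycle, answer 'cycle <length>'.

Step 0: 011
Step 1: G0=(1+1>=1)=1 G1=0(const) G2=NOT G0=NOT 0=1 -> 101
Step 2: G0=(1+0>=1)=1 G1=0(const) G2=NOT G0=NOT 1=0 -> 100
Step 3: G0=(0+0>=1)=0 G1=0(const) G2=NOT G0=NOT 1=0 -> 000
Step 4: G0=(0+0>=1)=0 G1=0(const) G2=NOT G0=NOT 0=1 -> 001
Step 5: G0=(1+0>=1)=1 G1=0(const) G2=NOT G0=NOT 0=1 -> 101
Cycle of length 4 starting at step 1 -> no fixed point

Answer: cycle 4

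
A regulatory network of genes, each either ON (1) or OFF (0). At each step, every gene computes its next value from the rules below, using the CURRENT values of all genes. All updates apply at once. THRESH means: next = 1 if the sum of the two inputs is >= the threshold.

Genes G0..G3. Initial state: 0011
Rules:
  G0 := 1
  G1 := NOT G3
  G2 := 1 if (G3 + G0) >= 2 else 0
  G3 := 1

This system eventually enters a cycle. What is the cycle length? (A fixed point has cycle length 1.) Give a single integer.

Answer: 1

Derivation:
Step 0: 0011
Step 1: G0=1(const) G1=NOT G3=NOT 1=0 G2=(1+0>=2)=0 G3=1(const) -> 1001
Step 2: G0=1(const) G1=NOT G3=NOT 1=0 G2=(1+1>=2)=1 G3=1(const) -> 1011
Step 3: G0=1(const) G1=NOT G3=NOT 1=0 G2=(1+1>=2)=1 G3=1(const) -> 1011
State from step 3 equals state from step 2 -> cycle length 1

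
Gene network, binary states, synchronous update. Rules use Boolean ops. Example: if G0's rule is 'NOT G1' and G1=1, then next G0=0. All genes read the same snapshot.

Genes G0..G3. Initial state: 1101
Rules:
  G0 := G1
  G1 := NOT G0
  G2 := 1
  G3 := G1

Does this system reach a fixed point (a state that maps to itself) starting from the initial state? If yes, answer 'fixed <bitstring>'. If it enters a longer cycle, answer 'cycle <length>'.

Step 0: 1101
Step 1: G0=G1=1 G1=NOT G0=NOT 1=0 G2=1(const) G3=G1=1 -> 1011
Step 2: G0=G1=0 G1=NOT G0=NOT 1=0 G2=1(const) G3=G1=0 -> 0010
Step 3: G0=G1=0 G1=NOT G0=NOT 0=1 G2=1(const) G3=G1=0 -> 0110
Step 4: G0=G1=1 G1=NOT G0=NOT 0=1 G2=1(const) G3=G1=1 -> 1111
Step 5: G0=G1=1 G1=NOT G0=NOT 1=0 G2=1(const) G3=G1=1 -> 1011
Cycle of length 4 starting at step 1 -> no fixed point

Answer: cycle 4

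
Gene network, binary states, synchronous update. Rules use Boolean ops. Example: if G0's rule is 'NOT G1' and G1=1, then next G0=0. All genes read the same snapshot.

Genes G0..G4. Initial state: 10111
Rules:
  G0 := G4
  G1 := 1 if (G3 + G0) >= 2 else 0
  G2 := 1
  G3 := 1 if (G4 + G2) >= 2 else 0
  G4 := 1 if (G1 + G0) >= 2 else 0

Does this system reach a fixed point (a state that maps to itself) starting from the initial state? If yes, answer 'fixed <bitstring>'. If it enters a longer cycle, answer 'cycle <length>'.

Answer: fixed 00100

Derivation:
Step 0: 10111
Step 1: G0=G4=1 G1=(1+1>=2)=1 G2=1(const) G3=(1+1>=2)=1 G4=(0+1>=2)=0 -> 11110
Step 2: G0=G4=0 G1=(1+1>=2)=1 G2=1(const) G3=(0+1>=2)=0 G4=(1+1>=2)=1 -> 01101
Step 3: G0=G4=1 G1=(0+0>=2)=0 G2=1(const) G3=(1+1>=2)=1 G4=(1+0>=2)=0 -> 10110
Step 4: G0=G4=0 G1=(1+1>=2)=1 G2=1(const) G3=(0+1>=2)=0 G4=(0+1>=2)=0 -> 01100
Step 5: G0=G4=0 G1=(0+0>=2)=0 G2=1(const) G3=(0+1>=2)=0 G4=(1+0>=2)=0 -> 00100
Step 6: G0=G4=0 G1=(0+0>=2)=0 G2=1(const) G3=(0+1>=2)=0 G4=(0+0>=2)=0 -> 00100
Fixed point reached at step 5: 00100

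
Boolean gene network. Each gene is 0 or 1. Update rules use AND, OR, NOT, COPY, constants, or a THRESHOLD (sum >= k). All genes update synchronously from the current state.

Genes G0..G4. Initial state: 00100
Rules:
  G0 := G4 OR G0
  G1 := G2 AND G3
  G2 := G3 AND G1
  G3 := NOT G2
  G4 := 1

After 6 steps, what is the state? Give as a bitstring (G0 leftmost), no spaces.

Step 1: G0=G4|G0=0|0=0 G1=G2&G3=1&0=0 G2=G3&G1=0&0=0 G3=NOT G2=NOT 1=0 G4=1(const) -> 00001
Step 2: G0=G4|G0=1|0=1 G1=G2&G3=0&0=0 G2=G3&G1=0&0=0 G3=NOT G2=NOT 0=1 G4=1(const) -> 10011
Step 3: G0=G4|G0=1|1=1 G1=G2&G3=0&1=0 G2=G3&G1=1&0=0 G3=NOT G2=NOT 0=1 G4=1(const) -> 10011
Step 4: G0=G4|G0=1|1=1 G1=G2&G3=0&1=0 G2=G3&G1=1&0=0 G3=NOT G2=NOT 0=1 G4=1(const) -> 10011
Step 5: G0=G4|G0=1|1=1 G1=G2&G3=0&1=0 G2=G3&G1=1&0=0 G3=NOT G2=NOT 0=1 G4=1(const) -> 10011
Step 6: G0=G4|G0=1|1=1 G1=G2&G3=0&1=0 G2=G3&G1=1&0=0 G3=NOT G2=NOT 0=1 G4=1(const) -> 10011

10011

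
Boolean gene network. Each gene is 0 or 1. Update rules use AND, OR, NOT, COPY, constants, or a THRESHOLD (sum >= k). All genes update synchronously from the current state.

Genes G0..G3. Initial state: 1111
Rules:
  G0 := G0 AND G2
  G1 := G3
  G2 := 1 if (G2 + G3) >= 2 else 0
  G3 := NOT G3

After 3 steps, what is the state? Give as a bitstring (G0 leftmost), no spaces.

Step 1: G0=G0&G2=1&1=1 G1=G3=1 G2=(1+1>=2)=1 G3=NOT G3=NOT 1=0 -> 1110
Step 2: G0=G0&G2=1&1=1 G1=G3=0 G2=(1+0>=2)=0 G3=NOT G3=NOT 0=1 -> 1001
Step 3: G0=G0&G2=1&0=0 G1=G3=1 G2=(0+1>=2)=0 G3=NOT G3=NOT 1=0 -> 0100

0100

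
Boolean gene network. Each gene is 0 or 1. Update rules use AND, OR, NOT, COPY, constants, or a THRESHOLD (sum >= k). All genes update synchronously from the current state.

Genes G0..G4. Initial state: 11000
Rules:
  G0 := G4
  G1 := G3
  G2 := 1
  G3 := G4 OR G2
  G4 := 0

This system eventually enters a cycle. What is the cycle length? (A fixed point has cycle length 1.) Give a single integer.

Answer: 1

Derivation:
Step 0: 11000
Step 1: G0=G4=0 G1=G3=0 G2=1(const) G3=G4|G2=0|0=0 G4=0(const) -> 00100
Step 2: G0=G4=0 G1=G3=0 G2=1(const) G3=G4|G2=0|1=1 G4=0(const) -> 00110
Step 3: G0=G4=0 G1=G3=1 G2=1(const) G3=G4|G2=0|1=1 G4=0(const) -> 01110
Step 4: G0=G4=0 G1=G3=1 G2=1(const) G3=G4|G2=0|1=1 G4=0(const) -> 01110
State from step 4 equals state from step 3 -> cycle length 1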